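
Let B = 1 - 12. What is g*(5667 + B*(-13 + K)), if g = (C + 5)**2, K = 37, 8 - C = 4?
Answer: 437643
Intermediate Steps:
C = 4 (C = 8 - 1*4 = 8 - 4 = 4)
B = -11
g = 81 (g = (4 + 5)**2 = 9**2 = 81)
g*(5667 + B*(-13 + K)) = 81*(5667 - 11*(-13 + 37)) = 81*(5667 - 11*24) = 81*(5667 - 264) = 81*5403 = 437643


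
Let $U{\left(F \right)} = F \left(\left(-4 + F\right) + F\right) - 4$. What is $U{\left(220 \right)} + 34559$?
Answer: $130475$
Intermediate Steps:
$U{\left(F \right)} = -4 + F \left(-4 + 2 F\right)$ ($U{\left(F \right)} = F \left(-4 + 2 F\right) - 4 = -4 + F \left(-4 + 2 F\right)$)
$U{\left(220 \right)} + 34559 = \left(-4 - 880 + 2 \cdot 220^{2}\right) + 34559 = \left(-4 - 880 + 2 \cdot 48400\right) + 34559 = \left(-4 - 880 + 96800\right) + 34559 = 95916 + 34559 = 130475$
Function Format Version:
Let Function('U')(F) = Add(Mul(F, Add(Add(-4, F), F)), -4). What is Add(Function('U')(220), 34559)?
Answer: 130475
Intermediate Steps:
Function('U')(F) = Add(-4, Mul(F, Add(-4, Mul(2, F)))) (Function('U')(F) = Add(Mul(F, Add(-4, Mul(2, F))), -4) = Add(-4, Mul(F, Add(-4, Mul(2, F)))))
Add(Function('U')(220), 34559) = Add(Add(-4, Mul(-4, 220), Mul(2, Pow(220, 2))), 34559) = Add(Add(-4, -880, Mul(2, 48400)), 34559) = Add(Add(-4, -880, 96800), 34559) = Add(95916, 34559) = 130475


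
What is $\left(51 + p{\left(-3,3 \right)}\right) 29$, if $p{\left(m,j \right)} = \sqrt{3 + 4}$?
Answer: $1479 + 29 \sqrt{7} \approx 1555.7$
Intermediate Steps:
$p{\left(m,j \right)} = \sqrt{7}$
$\left(51 + p{\left(-3,3 \right)}\right) 29 = \left(51 + \sqrt{7}\right) 29 = 1479 + 29 \sqrt{7}$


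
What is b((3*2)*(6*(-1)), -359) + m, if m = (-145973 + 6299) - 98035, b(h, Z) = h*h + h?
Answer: -236449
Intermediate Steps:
b(h, Z) = h + h² (b(h, Z) = h² + h = h + h²)
m = -237709 (m = -139674 - 98035 = -237709)
b((3*2)*(6*(-1)), -359) + m = ((3*2)*(6*(-1)))*(1 + (3*2)*(6*(-1))) - 237709 = (6*(-6))*(1 + 6*(-6)) - 237709 = -36*(1 - 36) - 237709 = -36*(-35) - 237709 = 1260 - 237709 = -236449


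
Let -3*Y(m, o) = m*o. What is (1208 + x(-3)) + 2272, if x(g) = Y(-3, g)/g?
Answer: 3481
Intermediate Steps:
Y(m, o) = -m*o/3
x(g) = 1 (x(g) = (-1/3*(-3)*g)/g = g/g = 1)
(1208 + x(-3)) + 2272 = (1208 + 1) + 2272 = 1209 + 2272 = 3481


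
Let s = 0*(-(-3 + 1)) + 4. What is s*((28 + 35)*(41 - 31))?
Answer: 2520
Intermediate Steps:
s = 4 (s = 0*(-1*(-2)) + 4 = 0*2 + 4 = 0 + 4 = 4)
s*((28 + 35)*(41 - 31)) = 4*((28 + 35)*(41 - 31)) = 4*(63*10) = 4*630 = 2520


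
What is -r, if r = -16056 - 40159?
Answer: 56215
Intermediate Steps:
r = -56215
-r = -1*(-56215) = 56215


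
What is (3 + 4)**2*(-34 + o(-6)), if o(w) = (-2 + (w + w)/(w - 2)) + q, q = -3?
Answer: -3675/2 ≈ -1837.5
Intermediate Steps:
o(w) = -5 + 2*w/(-2 + w) (o(w) = (-2 + (w + w)/(w - 2)) - 3 = (-2 + (2*w)/(-2 + w)) - 3 = (-2 + 2*w/(-2 + w)) - 3 = -5 + 2*w/(-2 + w))
(3 + 4)**2*(-34 + o(-6)) = (3 + 4)**2*(-34 + (10 - 3*(-6))/(-2 - 6)) = 7**2*(-34 + (10 + 18)/(-8)) = 49*(-34 - 1/8*28) = 49*(-34 - 7/2) = 49*(-75/2) = -3675/2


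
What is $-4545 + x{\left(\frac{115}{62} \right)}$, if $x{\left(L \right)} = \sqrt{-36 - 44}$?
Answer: $-4545 + 4 i \sqrt{5} \approx -4545.0 + 8.9443 i$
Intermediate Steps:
$x{\left(L \right)} = 4 i \sqrt{5}$ ($x{\left(L \right)} = \sqrt{-80} = 4 i \sqrt{5}$)
$-4545 + x{\left(\frac{115}{62} \right)} = -4545 + 4 i \sqrt{5}$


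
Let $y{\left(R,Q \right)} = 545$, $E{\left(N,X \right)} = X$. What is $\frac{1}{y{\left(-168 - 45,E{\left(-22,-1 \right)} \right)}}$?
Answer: $\frac{1}{545} \approx 0.0018349$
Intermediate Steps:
$\frac{1}{y{\left(-168 - 45,E{\left(-22,-1 \right)} \right)}} = \frac{1}{545}$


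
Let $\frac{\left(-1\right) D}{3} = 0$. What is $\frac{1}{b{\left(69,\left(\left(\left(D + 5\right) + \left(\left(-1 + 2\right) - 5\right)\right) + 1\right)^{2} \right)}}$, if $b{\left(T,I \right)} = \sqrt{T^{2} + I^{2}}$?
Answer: $\frac{\sqrt{4777}}{4777} \approx 0.014468$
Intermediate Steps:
$D = 0$ ($D = \left(-3\right) 0 = 0$)
$b{\left(T,I \right)} = \sqrt{I^{2} + T^{2}}$
$\frac{1}{b{\left(69,\left(\left(\left(D + 5\right) + \left(\left(-1 + 2\right) - 5\right)\right) + 1\right)^{2} \right)}} = \frac{1}{\sqrt{\left(\left(\left(\left(0 + 5\right) + \left(\left(-1 + 2\right) - 5\right)\right) + 1\right)^{2}\right)^{2} + 69^{2}}} = \frac{1}{\sqrt{\left(\left(\left(5 + \left(1 - 5\right)\right) + 1\right)^{2}\right)^{2} + 4761}} = \frac{1}{\sqrt{\left(\left(\left(5 - 4\right) + 1\right)^{2}\right)^{2} + 4761}} = \frac{1}{\sqrt{\left(\left(1 + 1\right)^{2}\right)^{2} + 4761}} = \frac{1}{\sqrt{\left(2^{2}\right)^{2} + 4761}} = \frac{1}{\sqrt{4^{2} + 4761}} = \frac{1}{\sqrt{16 + 4761}} = \frac{1}{\sqrt{4777}} = \frac{\sqrt{4777}}{4777}$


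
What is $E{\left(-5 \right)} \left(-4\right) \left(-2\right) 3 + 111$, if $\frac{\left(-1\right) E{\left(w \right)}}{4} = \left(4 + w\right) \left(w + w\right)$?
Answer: $-849$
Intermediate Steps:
$E{\left(w \right)} = - 8 w \left(4 + w\right)$ ($E{\left(w \right)} = - 4 \left(4 + w\right) \left(w + w\right) = - 4 \left(4 + w\right) 2 w = - 4 \cdot 2 w \left(4 + w\right) = - 8 w \left(4 + w\right)$)
$E{\left(-5 \right)} \left(-4\right) \left(-2\right) 3 + 111 = \left(-8\right) \left(-5\right) \left(4 - 5\right) \left(-4\right) \left(-2\right) 3 + 111 = \left(-8\right) \left(-5\right) \left(-1\right) 8 \cdot 3 + 111 = \left(-40\right) 24 + 111 = -960 + 111 = -849$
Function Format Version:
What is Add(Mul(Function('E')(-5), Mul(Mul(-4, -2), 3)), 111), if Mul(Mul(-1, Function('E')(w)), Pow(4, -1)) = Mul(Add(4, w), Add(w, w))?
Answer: -849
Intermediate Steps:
Function('E')(w) = Mul(-8, w, Add(4, w)) (Function('E')(w) = Mul(-4, Mul(Add(4, w), Add(w, w))) = Mul(-4, Mul(Add(4, w), Mul(2, w))) = Mul(-4, Mul(2, w, Add(4, w))) = Mul(-8, w, Add(4, w)))
Add(Mul(Function('E')(-5), Mul(Mul(-4, -2), 3)), 111) = Add(Mul(Mul(-8, -5, Add(4, -5)), Mul(Mul(-4, -2), 3)), 111) = Add(Mul(Mul(-8, -5, -1), Mul(8, 3)), 111) = Add(Mul(-40, 24), 111) = Add(-960, 111) = -849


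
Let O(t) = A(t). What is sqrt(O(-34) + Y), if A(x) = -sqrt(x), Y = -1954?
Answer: sqrt(-1954 - I*sqrt(34)) ≈ 0.06596 - 44.204*I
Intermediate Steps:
O(t) = -sqrt(t)
sqrt(O(-34) + Y) = sqrt(-sqrt(-34) - 1954) = sqrt(-I*sqrt(34) - 1954) = sqrt(-1954 - I*sqrt(34))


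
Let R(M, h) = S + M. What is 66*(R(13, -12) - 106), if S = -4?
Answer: -6402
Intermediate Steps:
R(M, h) = -4 + M
66*(R(13, -12) - 106) = 66*((-4 + 13) - 106) = 66*(9 - 106) = 66*(-97) = -6402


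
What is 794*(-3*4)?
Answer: -9528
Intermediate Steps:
794*(-3*4) = 794*(-12) = -9528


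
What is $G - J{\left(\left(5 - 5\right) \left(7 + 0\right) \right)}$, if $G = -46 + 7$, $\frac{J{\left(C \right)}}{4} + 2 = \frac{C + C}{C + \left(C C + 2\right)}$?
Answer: $-31$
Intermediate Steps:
$J{\left(C \right)} = -8 + \frac{8 C}{2 + C + C^{2}}$ ($J{\left(C \right)} = -8 + 4 \frac{C + C}{C + \left(C C + 2\right)} = -8 + 4 \frac{2 C}{C + \left(C^{2} + 2\right)} = -8 + 4 \frac{2 C}{C + \left(2 + C^{2}\right)} = -8 + 4 \frac{2 C}{2 + C + C^{2}} = -8 + \frac{8 C}{2 + C + C^{2}}$)
$G = -39$
$G - J{\left(\left(5 - 5\right) \left(7 + 0\right) \right)} = -39 - \frac{8 \left(-2 - \left(\left(5 - 5\right) \left(7 + 0\right)\right)^{2}\right)}{2 + \left(5 - 5\right) \left(7 + 0\right) + \left(\left(5 - 5\right) \left(7 + 0\right)\right)^{2}} = -39 - \frac{8 \left(-2 - \left(0 \cdot 7\right)^{2}\right)}{2 + 0 \cdot 7 + \left(0 \cdot 7\right)^{2}} = -39 - \frac{8 \left(-2 - 0^{2}\right)}{2 + 0 + 0^{2}} = -39 - \frac{8 \left(-2 - 0\right)}{2 + 0 + 0} = -39 - \frac{8 \left(-2 + 0\right)}{2} = -39 - 8 \cdot \frac{1}{2} \left(-2\right) = -39 - -8 = -39 + 8 = -31$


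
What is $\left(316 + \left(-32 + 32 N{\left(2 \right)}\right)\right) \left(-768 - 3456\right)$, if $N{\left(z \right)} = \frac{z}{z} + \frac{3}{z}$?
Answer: $-1537536$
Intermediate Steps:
$N{\left(z \right)} = 1 + \frac{3}{z}$
$\left(316 + \left(-32 + 32 N{\left(2 \right)}\right)\right) \left(-768 - 3456\right) = \left(316 - \left(32 - 32 \frac{3 + 2}{2}\right)\right) \left(-768 - 3456\right) = \left(316 - \left(32 - 32 \cdot \frac{1}{2} \cdot 5\right)\right) \left(-4224\right) = \left(316 + \left(-32 + 32 \cdot \frac{5}{2}\right)\right) \left(-4224\right) = \left(316 + \left(-32 + 80\right)\right) \left(-4224\right) = \left(316 + 48\right) \left(-4224\right) = 364 \left(-4224\right) = -1537536$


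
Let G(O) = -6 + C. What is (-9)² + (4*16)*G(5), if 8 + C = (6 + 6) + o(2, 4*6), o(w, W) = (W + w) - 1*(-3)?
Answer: 1809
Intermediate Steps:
o(w, W) = 3 + W + w (o(w, W) = (W + w) + 3 = 3 + W + w)
C = 33 (C = -8 + ((6 + 6) + (3 + 4*6 + 2)) = -8 + (12 + (3 + 24 + 2)) = -8 + (12 + 29) = -8 + 41 = 33)
G(O) = 27 (G(O) = -6 + 33 = 27)
(-9)² + (4*16)*G(5) = (-9)² + (4*16)*27 = 81 + 64*27 = 81 + 1728 = 1809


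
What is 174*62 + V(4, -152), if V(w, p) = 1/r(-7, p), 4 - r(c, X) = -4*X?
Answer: 6515951/604 ≈ 10788.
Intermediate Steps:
r(c, X) = 4 + 4*X (r(c, X) = 4 - (-4)*X = 4 + 4*X)
V(w, p) = 1/(4 + 4*p)
174*62 + V(4, -152) = 174*62 + 1/(4*(1 - 152)) = 10788 + (¼)/(-151) = 10788 + (¼)*(-1/151) = 10788 - 1/604 = 6515951/604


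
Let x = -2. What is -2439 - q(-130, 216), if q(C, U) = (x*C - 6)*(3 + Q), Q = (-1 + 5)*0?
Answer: -3201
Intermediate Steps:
Q = 0 (Q = 4*0 = 0)
q(C, U) = -18 - 6*C (q(C, U) = (-2*C - 6)*(3 + 0) = (-6 - 2*C)*3 = -18 - 6*C)
-2439 - q(-130, 216) = -2439 - (-18 - 6*(-130)) = -2439 - (-18 + 780) = -2439 - 1*762 = -2439 - 762 = -3201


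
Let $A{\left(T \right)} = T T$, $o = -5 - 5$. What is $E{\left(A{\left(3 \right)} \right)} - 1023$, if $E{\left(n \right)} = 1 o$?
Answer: $-1033$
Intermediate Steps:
$o = -10$ ($o = -5 - 5 = -10$)
$A{\left(T \right)} = T^{2}$
$E{\left(n \right)} = -10$ ($E{\left(n \right)} = 1 \left(-10\right) = -10$)
$E{\left(A{\left(3 \right)} \right)} - 1023 = -10 - 1023 = -1033$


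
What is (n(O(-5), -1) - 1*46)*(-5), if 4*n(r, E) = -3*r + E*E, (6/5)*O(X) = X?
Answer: 1705/8 ≈ 213.13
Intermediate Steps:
O(X) = 5*X/6
n(r, E) = -3*r/4 + E²/4 (n(r, E) = (-3*r + E*E)/4 = (-3*r + E²)/4 = (E² - 3*r)/4 = -3*r/4 + E²/4)
(n(O(-5), -1) - 1*46)*(-5) = ((-5*(-5)/8 + (¼)*(-1)²) - 1*46)*(-5) = ((-¾*(-25/6) + (¼)*1) - 46)*(-5) = ((25/8 + ¼) - 46)*(-5) = (27/8 - 46)*(-5) = -341/8*(-5) = 1705/8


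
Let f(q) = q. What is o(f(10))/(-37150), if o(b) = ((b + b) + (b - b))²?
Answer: -8/743 ≈ -0.010767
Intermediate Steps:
o(b) = 4*b² (o(b) = (2*b + 0)² = (2*b)² = 4*b²)
o(f(10))/(-37150) = (4*10²)/(-37150) = (4*100)*(-1/37150) = 400*(-1/37150) = -8/743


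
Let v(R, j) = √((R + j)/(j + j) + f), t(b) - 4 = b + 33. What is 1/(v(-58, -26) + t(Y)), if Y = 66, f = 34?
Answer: 1339/137454 - √6019/137454 ≈ 0.0091770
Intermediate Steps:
t(b) = 37 + b (t(b) = 4 + (b + 33) = 4 + (33 + b) = 37 + b)
v(R, j) = √(34 + (R + j)/(2*j)) (v(R, j) = √((R + j)/(j + j) + 34) = √((R + j)/((2*j)) + 34) = √((R + j)*(1/(2*j)) + 34) = √((R + j)/(2*j) + 34) = √(34 + (R + j)/(2*j)))
1/(v(-58, -26) + t(Y)) = 1/(√(138 + 2*(-58)/(-26))/2 + (37 + 66)) = 1/(√(138 + 2*(-58)*(-1/26))/2 + 103) = 1/(√(138 + 58/13)/2 + 103) = 1/(√(1852/13)/2 + 103) = 1/((2*√6019/13)/2 + 103) = 1/(√6019/13 + 103) = 1/(103 + √6019/13)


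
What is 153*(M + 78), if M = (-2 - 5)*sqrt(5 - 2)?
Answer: 11934 - 1071*sqrt(3) ≈ 10079.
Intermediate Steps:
M = -7*sqrt(3) ≈ -12.124
153*(M + 78) = 153*(-7*sqrt(3) + 78) = 153*(78 - 7*sqrt(3)) = 11934 - 1071*sqrt(3)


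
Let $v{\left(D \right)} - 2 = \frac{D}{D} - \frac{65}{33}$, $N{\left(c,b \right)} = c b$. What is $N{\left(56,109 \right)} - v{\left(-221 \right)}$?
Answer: $\frac{201398}{33} \approx 6103.0$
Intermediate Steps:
$N{\left(c,b \right)} = b c$
$v{\left(D \right)} = \frac{34}{33}$ ($v{\left(D \right)} = 2 + \left(\frac{D}{D} - \frac{65}{33}\right) = 2 + \left(1 - \frac{65}{33}\right) = 2 - \frac{32}{33} = \frac{34}{33}$)
$N{\left(56,109 \right)} - v{\left(-221 \right)} = 109 \cdot 56 - \frac{34}{33} = 6104 - \frac{34}{33} = \frac{201398}{33}$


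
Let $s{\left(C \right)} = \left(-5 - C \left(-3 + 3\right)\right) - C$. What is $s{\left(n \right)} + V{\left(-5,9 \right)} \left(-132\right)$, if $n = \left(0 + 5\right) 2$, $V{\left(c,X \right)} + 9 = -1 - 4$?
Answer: $1833$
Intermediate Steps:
$V{\left(c,X \right)} = -14$ ($V{\left(c,X \right)} = -9 - 5 = -14$)
$n = 10$ ($n = 5 \cdot 2 = 10$)
$s{\left(C \right)} = -5 - C$ ($s{\left(C \right)} = \left(-5 - C 0\right) - C = \left(-5 - 0\right) - C = \left(-5 + 0\right) - C = -5 - C$)
$s{\left(n \right)} + V{\left(-5,9 \right)} \left(-132\right) = \left(-5 - 10\right) - -1848 = \left(-5 - 10\right) + 1848 = -15 + 1848 = 1833$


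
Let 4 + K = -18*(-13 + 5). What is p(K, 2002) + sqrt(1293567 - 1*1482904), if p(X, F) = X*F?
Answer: 280280 + I*sqrt(189337) ≈ 2.8028e+5 + 435.13*I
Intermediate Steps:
K = 140 (K = -4 - 18*(-13 + 5) = -4 - 18*(-8) = -4 + 144 = 140)
p(X, F) = F*X
p(K, 2002) + sqrt(1293567 - 1*1482904) = 2002*140 + sqrt(1293567 - 1*1482904) = 280280 + sqrt(1293567 - 1482904) = 280280 + sqrt(-189337) = 280280 + I*sqrt(189337)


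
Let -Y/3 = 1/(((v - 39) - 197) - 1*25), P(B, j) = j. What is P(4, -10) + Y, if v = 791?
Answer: -5303/530 ≈ -10.006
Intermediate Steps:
Y = -3/530 (Y = -3/(((791 - 39) - 197) - 1*25) = -3/((752 - 197) - 25) = -3/(555 - 25) = -3/530 ≈ -0.0056604)
P(4, -10) + Y = -10 - 3/530 = -5303/530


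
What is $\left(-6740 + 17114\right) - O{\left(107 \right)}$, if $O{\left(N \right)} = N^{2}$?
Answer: $-1075$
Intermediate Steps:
$\left(-6740 + 17114\right) - O{\left(107 \right)} = \left(-6740 + 17114\right) - 107^{2} = 10374 - 11449 = -1075$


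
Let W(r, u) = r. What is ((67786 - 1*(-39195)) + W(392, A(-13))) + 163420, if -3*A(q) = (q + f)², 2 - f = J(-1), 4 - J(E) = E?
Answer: 270793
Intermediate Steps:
J(E) = 4 - E
f = -3 (f = 2 - (4 - 1*(-1)) = 2 - (4 + 1) = 2 - 1*5 = 2 - 5 = -3)
A(q) = -(-3 + q)²/3 (A(q) = -(q - 3)²/3 = -(-3 + q)²/3)
((67786 - 1*(-39195)) + W(392, A(-13))) + 163420 = ((67786 - 1*(-39195)) + 392) + 163420 = ((67786 + 39195) + 392) + 163420 = (106981 + 392) + 163420 = 107373 + 163420 = 270793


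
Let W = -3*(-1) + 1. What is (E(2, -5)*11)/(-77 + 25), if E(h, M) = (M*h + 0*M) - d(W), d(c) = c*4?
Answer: 11/2 ≈ 5.5000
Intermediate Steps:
W = 4 (W = 3 + 1 = 4)
d(c) = 4*c
E(h, M) = -16 + M*h (E(h, M) = (M*h + 0*M) - 4*4 = (M*h + 0) - 1*16 = M*h - 16 = -16 + M*h)
(E(2, -5)*11)/(-77 + 25) = ((-16 - 5*2)*11)/(-77 + 25) = ((-16 - 10)*11)/(-52) = -26*11*(-1/52) = -286*(-1/52) = 11/2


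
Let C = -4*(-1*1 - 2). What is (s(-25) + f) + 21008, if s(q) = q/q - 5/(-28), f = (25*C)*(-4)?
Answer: 554657/28 ≈ 19809.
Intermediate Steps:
C = 12 (C = -4*(-1 - 2) = -4*(-3) = 12)
f = -1200 (f = (25*12)*(-4) = 300*(-4) = -1200)
s(q) = 33/28 (s(q) = 1 - 5*(-1/28) = 1 + 5/28 = 33/28)
(s(-25) + f) + 21008 = (33/28 - 1200) + 21008 = -33567/28 + 21008 = 554657/28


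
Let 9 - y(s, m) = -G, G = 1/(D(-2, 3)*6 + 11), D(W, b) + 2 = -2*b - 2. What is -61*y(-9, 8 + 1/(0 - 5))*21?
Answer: -80520/7 ≈ -11503.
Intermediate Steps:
D(W, b) = -4 - 2*b (D(W, b) = -2 + (-2*b - 2) = -2 + (-2 - 2*b) = -4 - 2*b)
G = -1/49 (G = 1/((-4 - 2*3)*6 + 11) = 1/((-4 - 6)*6 + 11) = 1/(-10*6 + 11) = 1/(-60 + 11) = 1/(-49) = -1/49 ≈ -0.020408)
y(s, m) = 440/49 (y(s, m) = 9 - (-1)*(-1)/49 = 9 - 1*1/49 = 9 - 1/49 = 440/49)
-61*y(-9, 8 + 1/(0 - 5))*21 = -61*440/49*21 = -26840/49*21 = -80520/7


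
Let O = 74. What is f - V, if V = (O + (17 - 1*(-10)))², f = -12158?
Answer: -22359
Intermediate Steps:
V = 10201 (V = (74 + (17 - 1*(-10)))² = (74 + (17 + 10))² = (74 + 27)² = 101² = 10201)
f - V = -12158 - 1*10201 = -12158 - 10201 = -22359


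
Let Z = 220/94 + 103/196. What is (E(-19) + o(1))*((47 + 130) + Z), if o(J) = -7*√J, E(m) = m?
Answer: -21540025/4606 ≈ -4676.5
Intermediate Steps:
Z = 26401/9212 (Z = 220*(1/94) + 103*(1/196) = 110/47 + 103/196 = 26401/9212 ≈ 2.8659)
(E(-19) + o(1))*((47 + 130) + Z) = (-19 - 7*√1)*((47 + 130) + 26401/9212) = (-19 - 7*1)*(177 + 26401/9212) = (-19 - 7)*(1656925/9212) = -26*1656925/9212 = -21540025/4606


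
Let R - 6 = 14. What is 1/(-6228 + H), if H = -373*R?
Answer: -1/13688 ≈ -7.3057e-5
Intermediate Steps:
R = 20 (R = 6 + 14 = 20)
H = -7460 (H = -373*20 = -7460)
1/(-6228 + H) = 1/(-6228 - 7460) = 1/(-13688) = -1/13688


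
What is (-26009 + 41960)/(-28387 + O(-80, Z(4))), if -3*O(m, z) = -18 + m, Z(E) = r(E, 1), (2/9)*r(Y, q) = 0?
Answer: -47853/85063 ≈ -0.56256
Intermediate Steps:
r(Y, q) = 0 (r(Y, q) = (9/2)*0 = 0)
Z(E) = 0
O(m, z) = 6 - m/3 (O(m, z) = -(-18 + m)/3 = 6 - m/3)
(-26009 + 41960)/(-28387 + O(-80, Z(4))) = (-26009 + 41960)/(-28387 + (6 - 1/3*(-80))) = 15951/(-28387 + (6 + 80/3)) = 15951/(-28387 + 98/3) = 15951/(-85063/3) = 15951*(-3/85063) = -47853/85063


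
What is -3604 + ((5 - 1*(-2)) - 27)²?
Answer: -3204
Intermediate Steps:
-3604 + ((5 - 1*(-2)) - 27)² = -3604 + ((5 + 2) - 27)² = -3604 + (7 - 27)² = -3604 + (-20)² = -3604 + 400 = -3204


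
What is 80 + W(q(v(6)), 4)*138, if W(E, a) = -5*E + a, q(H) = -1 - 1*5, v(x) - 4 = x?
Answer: 4772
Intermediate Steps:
v(x) = 4 + x
q(H) = -6 (q(H) = -1 - 5 = -6)
W(E, a) = a - 5*E
80 + W(q(v(6)), 4)*138 = 80 + (4 - 5*(-6))*138 = 80 + (4 + 30)*138 = 80 + 34*138 = 80 + 4692 = 4772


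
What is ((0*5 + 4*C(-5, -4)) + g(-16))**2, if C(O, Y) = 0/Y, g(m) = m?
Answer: 256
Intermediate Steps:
C(O, Y) = 0
((0*5 + 4*C(-5, -4)) + g(-16))**2 = ((0*5 + 4*0) - 16)**2 = ((0 + 0) - 16)**2 = (0 - 16)**2 = (-16)**2 = 256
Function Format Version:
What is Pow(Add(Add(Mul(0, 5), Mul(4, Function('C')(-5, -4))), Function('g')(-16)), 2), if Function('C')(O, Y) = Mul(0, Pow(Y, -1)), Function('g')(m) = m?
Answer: 256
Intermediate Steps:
Function('C')(O, Y) = 0
Pow(Add(Add(Mul(0, 5), Mul(4, Function('C')(-5, -4))), Function('g')(-16)), 2) = Pow(Add(Add(Mul(0, 5), Mul(4, 0)), -16), 2) = Pow(Add(Add(0, 0), -16), 2) = Pow(Add(0, -16), 2) = Pow(-16, 2) = 256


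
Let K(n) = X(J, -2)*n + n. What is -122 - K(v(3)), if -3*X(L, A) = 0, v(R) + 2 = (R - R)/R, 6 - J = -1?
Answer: -120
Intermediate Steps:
J = 7 (J = 6 - 1*(-1) = 6 + 1 = 7)
v(R) = -2 (v(R) = -2 + (R - R)/R = -2 + 0/R = -2 + 0 = -2)
X(L, A) = 0 (X(L, A) = -⅓*0 = 0)
K(n) = n (K(n) = 0*n + n = 0 + n = n)
-122 - K(v(3)) = -122 - 1*(-2) = -122 + 2 = -120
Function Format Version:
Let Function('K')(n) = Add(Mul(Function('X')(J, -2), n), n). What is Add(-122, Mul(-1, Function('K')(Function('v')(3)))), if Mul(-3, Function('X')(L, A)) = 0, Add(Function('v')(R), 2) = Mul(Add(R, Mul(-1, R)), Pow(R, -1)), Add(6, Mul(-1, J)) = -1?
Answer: -120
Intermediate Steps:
J = 7 (J = Add(6, Mul(-1, -1)) = Add(6, 1) = 7)
Function('v')(R) = -2 (Function('v')(R) = Add(-2, Mul(Add(R, Mul(-1, R)), Pow(R, -1))) = Add(-2, Mul(0, Pow(R, -1))) = Add(-2, 0) = -2)
Function('X')(L, A) = 0 (Function('X')(L, A) = Mul(Rational(-1, 3), 0) = 0)
Function('K')(n) = n (Function('K')(n) = Add(Mul(0, n), n) = Add(0, n) = n)
Add(-122, Mul(-1, Function('K')(Function('v')(3)))) = Add(-122, Mul(-1, -2)) = Add(-122, 2) = -120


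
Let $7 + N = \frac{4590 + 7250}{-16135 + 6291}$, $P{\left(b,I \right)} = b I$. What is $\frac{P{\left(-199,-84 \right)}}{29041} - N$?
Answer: $\frac{627388743}{71469901} \approx 8.7784$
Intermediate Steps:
$P{\left(b,I \right)} = I b$
$N = - \frac{20187}{2461}$ ($N = -7 + \frac{4590 + 7250}{-16135 + 6291} = -7 + \frac{11840}{-9844} = -7 + 11840 \left(- \frac{1}{9844}\right) = -7 - \frac{2960}{2461} = - \frac{20187}{2461} \approx -8.2028$)
$\frac{P{\left(-199,-84 \right)}}{29041} - N = \frac{\left(-84\right) \left(-199\right)}{29041} - - \frac{20187}{2461} = 16716 \cdot \frac{1}{29041} + \frac{20187}{2461} = \frac{16716}{29041} + \frac{20187}{2461} = \frac{627388743}{71469901}$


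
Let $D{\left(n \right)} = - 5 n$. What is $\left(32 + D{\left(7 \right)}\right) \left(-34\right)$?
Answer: $102$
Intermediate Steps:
$\left(32 + D{\left(7 \right)}\right) \left(-34\right) = \left(32 - 35\right) \left(-34\right) = \left(-3\right) \left(-34\right) = 102$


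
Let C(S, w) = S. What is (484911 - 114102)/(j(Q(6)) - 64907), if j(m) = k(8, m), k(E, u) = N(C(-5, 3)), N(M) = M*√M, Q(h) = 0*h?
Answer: -2674233307/468102086 + 206005*I*√5/468102086 ≈ -5.7129 + 0.00098406*I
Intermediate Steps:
Q(h) = 0
N(M) = M^(3/2)
k(E, u) = -5*I*√5 (k(E, u) = (-5)^(3/2) = -5*I*√5)
j(m) = -5*I*√5
(484911 - 114102)/(j(Q(6)) - 64907) = (484911 - 114102)/(-5*I*√5 - 64907) = 370809/(-64907 - 5*I*√5)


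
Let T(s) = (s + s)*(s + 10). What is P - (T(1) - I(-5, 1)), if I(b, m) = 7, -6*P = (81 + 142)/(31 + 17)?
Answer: -4543/288 ≈ -15.774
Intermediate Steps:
P = -223/288 (P = -(81 + 142)/(6*(31 + 17)) = -223/(6*48) = -1/6*223/48 = -223/288 ≈ -0.77431)
T(s) = 2*s*(10 + s) (T(s) = (2*s)*(10 + s) = 2*s*(10 + s))
P - (T(1) - I(-5, 1)) = -223/288 - (2*1*(10 + 1) - 1*7) = -223/288 - (2*1*11 - 7) = -223/288 - (22 - 7) = -223/288 - 1*15 = -223/288 - 15 = -4543/288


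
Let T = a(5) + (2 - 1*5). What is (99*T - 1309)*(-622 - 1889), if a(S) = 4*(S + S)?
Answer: -5910894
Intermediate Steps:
a(S) = 8*S (a(S) = 4*(2*S) = 8*S)
T = 37 (T = 8*5 + (2 - 1*5) = 40 + (2 - 5) = 40 - 3 = 37)
(99*T - 1309)*(-622 - 1889) = (99*37 - 1309)*(-622 - 1889) = (3663 - 1309)*(-2511) = 2354*(-2511) = -5910894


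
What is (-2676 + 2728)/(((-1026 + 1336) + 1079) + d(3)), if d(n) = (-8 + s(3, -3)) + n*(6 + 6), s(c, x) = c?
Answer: 13/355 ≈ 0.036620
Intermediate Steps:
d(n) = -5 + 12*n (d(n) = (-8 + 3) + n*(6 + 6) = -5 + n*12 = -5 + 12*n)
(-2676 + 2728)/(((-1026 + 1336) + 1079) + d(3)) = (-2676 + 2728)/(((-1026 + 1336) + 1079) + (-5 + 12*3)) = 52/((310 + 1079) + (-5 + 36)) = 52/(1389 + 31) = 52/1420 = 52*(1/1420) = 13/355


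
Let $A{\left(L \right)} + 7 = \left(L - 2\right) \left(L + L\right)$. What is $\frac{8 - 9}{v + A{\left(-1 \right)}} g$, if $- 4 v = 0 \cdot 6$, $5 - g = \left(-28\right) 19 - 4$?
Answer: $541$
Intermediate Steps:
$A{\left(L \right)} = -7 + 2 L \left(-2 + L\right)$ ($A{\left(L \right)} = -7 + \left(L - 2\right) \left(L + L\right) = -7 + \left(-2 + L\right) 2 L = -7 + 2 L \left(-2 + L\right)$)
$g = 541$ ($g = 5 - \left(\left(-28\right) 19 - 4\right) = 5 - \left(-532 - 4\right) = 5 - -536 = 5 + 536 = 541$)
$v = 0$ ($v = - \frac{0 \cdot 6}{4} = \left(- \frac{1}{4}\right) 0 = 0$)
$\frac{8 - 9}{v + A{\left(-1 \right)}} g = \frac{8 - 9}{0 - \left(3 - 2\right)} 541 = - \frac{1}{0 + \left(-7 + 4 + 2 \cdot 1\right)} 541 = - \frac{1}{0 + \left(-7 + 4 + 2\right)} 541 = - \frac{1}{0 - 1} \cdot 541 = - \frac{1}{-1} \cdot 541 = \left(-1\right) \left(-1\right) 541 = 1 \cdot 541 = 541$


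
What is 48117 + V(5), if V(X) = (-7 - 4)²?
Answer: 48238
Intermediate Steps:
V(X) = 121 (V(X) = (-11)² = 121)
48117 + V(5) = 48117 + 121 = 48238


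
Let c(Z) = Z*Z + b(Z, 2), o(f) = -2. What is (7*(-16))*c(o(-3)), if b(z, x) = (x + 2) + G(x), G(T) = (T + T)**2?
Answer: -2688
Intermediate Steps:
G(T) = 4*T**2 (G(T) = (2*T)**2 = 4*T**2)
b(z, x) = 2 + x + 4*x**2 (b(z, x) = (x + 2) + 4*x**2 = (2 + x) + 4*x**2 = 2 + x + 4*x**2)
c(Z) = 20 + Z**2 (c(Z) = Z*Z + (2 + 2 + 4*2**2) = Z**2 + (2 + 2 + 4*4) = Z**2 + (2 + 2 + 16) = Z**2 + 20 = 20 + Z**2)
(7*(-16))*c(o(-3)) = (7*(-16))*(20 + (-2)**2) = -112*(20 + 4) = -112*24 = -2688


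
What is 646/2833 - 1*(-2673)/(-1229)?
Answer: -6778675/3481757 ≈ -1.9469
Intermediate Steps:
646/2833 - 1*(-2673)/(-1229) = 646*(1/2833) + 2673*(-1/1229) = 646/2833 - 2673/1229 = -6778675/3481757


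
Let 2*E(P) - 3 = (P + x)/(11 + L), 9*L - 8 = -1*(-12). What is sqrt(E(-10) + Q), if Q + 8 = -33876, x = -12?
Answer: I*sqrt(1919287454)/238 ≈ 184.07*I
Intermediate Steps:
Q = -33884 (Q = -8 - 33876 = -33884)
L = 20/9 (L = 8/9 + (-1*(-12))/9 = 8/9 + (1/9)*12 = 8/9 + 4/3 = 20/9 ≈ 2.2222)
E(P) = 249/238 + 9*P/238 (E(P) = 3/2 + ((P - 12)/(11 + 20/9))/2 = 3/2 + ((-12 + P)/(119/9))/2 = 3/2 + ((-12 + P)*(9/119))/2 = 3/2 + (-108/119 + 9*P/119)/2 = 3/2 + (-54/119 + 9*P/238) = 249/238 + 9*P/238)
sqrt(E(-10) + Q) = sqrt((249/238 + (9/238)*(-10)) - 33884) = sqrt((249/238 - 45/119) - 33884) = sqrt(159/238 - 33884) = sqrt(-8064233/238) = I*sqrt(1919287454)/238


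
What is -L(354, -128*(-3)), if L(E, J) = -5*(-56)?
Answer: -280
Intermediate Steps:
L(E, J) = 280
-L(354, -128*(-3)) = -1*280 = -280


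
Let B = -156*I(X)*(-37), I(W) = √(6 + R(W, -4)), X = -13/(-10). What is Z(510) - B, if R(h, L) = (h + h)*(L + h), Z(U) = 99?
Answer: 99 - 2886*I*√102/5 ≈ 99.0 - 5829.4*I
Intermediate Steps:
X = 13/10 (X = -13*(-⅒) = 13/10 ≈ 1.3000)
R(h, L) = 2*h*(L + h) (R(h, L) = (2*h)*(L + h) = 2*h*(L + h))
I(W) = √(6 + 2*W*(-4 + W))
B = 2886*I*√102/5 (B = -156*√2*√(3 + 13*(-4 + 13/10)/10)*(-37) = -156*√2*√(3 + (13/10)*(-27/10))*(-37) = -156*√2*√(3 - 351/100)*(-37) = -156*√2*√(-51/100)*(-37) = -156*√2*I*√51/10*(-37) = -78*I*√102/5*(-37) = 2886*I*√102/5 ≈ 5829.4*I)
Z(510) - B = 99 - 2886*I*√102/5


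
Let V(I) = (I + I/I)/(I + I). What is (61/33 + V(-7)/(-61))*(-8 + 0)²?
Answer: 1660672/14091 ≈ 117.85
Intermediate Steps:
V(I) = (1 + I)/(2*I) (V(I) = (I + 1)/((2*I)) = (1 + I)*(1/(2*I)) = (1 + I)/(2*I))
(61/33 + V(-7)/(-61))*(-8 + 0)² = (61/33 + ((½)*(1 - 7)/(-7))/(-61))*(-8 + 0)² = (61*(1/33) + ((½)*(-⅐)*(-6))*(-1/61))*(-8)² = (61/33 + (3/7)*(-1/61))*64 = (61/33 - 3/427)*64 = (25948/14091)*64 = 1660672/14091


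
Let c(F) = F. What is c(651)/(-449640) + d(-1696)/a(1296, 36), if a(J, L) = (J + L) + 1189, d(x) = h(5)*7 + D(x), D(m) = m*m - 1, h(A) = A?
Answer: 431121778943/377847480 ≈ 1141.0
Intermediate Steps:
D(m) = -1 + m² (D(m) = m² - 1 = -1 + m²)
d(x) = 34 + x² (d(x) = 5*7 + (-1 + x²) = 35 + (-1 + x²) = 34 + x²)
a(J, L) = 1189 + J + L
c(651)/(-449640) + d(-1696)/a(1296, 36) = 651/(-449640) + (34 + (-1696)²)/(1189 + 1296 + 36) = 651*(-1/449640) + (34 + 2876416)/2521 = -217/149880 + 2876450*(1/2521) = -217/149880 + 2876450/2521 = 431121778943/377847480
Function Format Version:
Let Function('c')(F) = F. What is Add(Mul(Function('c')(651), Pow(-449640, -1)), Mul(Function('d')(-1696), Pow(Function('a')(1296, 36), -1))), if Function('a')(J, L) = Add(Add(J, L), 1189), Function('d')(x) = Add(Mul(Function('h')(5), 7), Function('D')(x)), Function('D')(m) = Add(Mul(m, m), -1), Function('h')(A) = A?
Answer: Rational(431121778943, 377847480) ≈ 1141.0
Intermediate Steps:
Function('D')(m) = Add(-1, Pow(m, 2)) (Function('D')(m) = Add(Pow(m, 2), -1) = Add(-1, Pow(m, 2)))
Function('d')(x) = Add(34, Pow(x, 2)) (Function('d')(x) = Add(Mul(5, 7), Add(-1, Pow(x, 2))) = Add(35, Add(-1, Pow(x, 2))) = Add(34, Pow(x, 2)))
Function('a')(J, L) = Add(1189, J, L)
Add(Mul(Function('c')(651), Pow(-449640, -1)), Mul(Function('d')(-1696), Pow(Function('a')(1296, 36), -1))) = Add(Mul(651, Pow(-449640, -1)), Mul(Add(34, Pow(-1696, 2)), Pow(Add(1189, 1296, 36), -1))) = Add(Mul(651, Rational(-1, 449640)), Mul(Add(34, 2876416), Pow(2521, -1))) = Add(Rational(-217, 149880), Mul(2876450, Rational(1, 2521))) = Add(Rational(-217, 149880), Rational(2876450, 2521)) = Rational(431121778943, 377847480)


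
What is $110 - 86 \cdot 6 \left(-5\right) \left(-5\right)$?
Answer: $-12790$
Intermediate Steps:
$110 - 86 \cdot 6 \left(-5\right) \left(-5\right) = 110 - 86 \left(\left(-30\right) \left(-5\right)\right) = 110 - 12900 = -12790$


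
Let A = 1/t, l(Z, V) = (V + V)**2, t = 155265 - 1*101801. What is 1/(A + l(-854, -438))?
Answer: 53464/41026990465 ≈ 1.3031e-6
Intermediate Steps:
t = 53464 (t = 155265 - 101801 = 53464)
l(Z, V) = 4*V**2 (l(Z, V) = (2*V)**2 = 4*V**2)
A = 1/53464 ≈ 1.8704e-5
1/(A + l(-854, -438)) = 1/(1/53464 + 4*(-438)**2) = 1/(1/53464 + 4*191844) = 1/(1/53464 + 767376) = 1/(41026990465/53464) = 53464/41026990465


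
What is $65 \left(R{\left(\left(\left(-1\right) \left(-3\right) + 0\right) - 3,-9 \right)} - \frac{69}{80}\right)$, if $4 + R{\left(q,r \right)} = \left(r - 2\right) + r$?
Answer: $- \frac{25857}{16} \approx -1616.1$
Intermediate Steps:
$R{\left(q,r \right)} = -6 + 2 r$ ($R{\left(q,r \right)} = -4 + \left(\left(r - 2\right) + r\right) = -4 + \left(\left(-2 + r\right) + r\right) = -4 + \left(-2 + 2 r\right) = -6 + 2 r$)
$65 \left(R{\left(\left(\left(-1\right) \left(-3\right) + 0\right) - 3,-9 \right)} - \frac{69}{80}\right) = 65 \left(\left(-6 + 2 \left(-9\right)\right) - \frac{69}{80}\right) = 65 \left(\left(-6 - 18\right) - \frac{69}{80}\right) = 65 \left(-24 - \frac{69}{80}\right) = 65 \left(- \frac{1989}{80}\right) = - \frac{25857}{16}$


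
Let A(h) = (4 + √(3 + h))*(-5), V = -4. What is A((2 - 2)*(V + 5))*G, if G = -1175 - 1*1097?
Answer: 45440 + 11360*√3 ≈ 65116.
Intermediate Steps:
A(h) = -20 - 5*√(3 + h)
G = -2272 (G = -1175 - 1097 = -2272)
A((2 - 2)*(V + 5))*G = (-20 - 5*√(3 + (2 - 2)*(-4 + 5)))*(-2272) = (-20 - 5*√(3 + 0*1))*(-2272) = (-20 - 5*√(3 + 0))*(-2272) = (-20 - 5*√3)*(-2272) = 45440 + 11360*√3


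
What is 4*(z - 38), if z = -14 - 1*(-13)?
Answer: -156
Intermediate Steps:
z = -1 (z = -14 + 13 = -1)
4*(z - 38) = 4*(-1 - 38) = 4*(-39) = -156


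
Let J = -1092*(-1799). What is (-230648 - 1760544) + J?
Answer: -26684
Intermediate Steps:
J = 1964508
(-230648 - 1760544) + J = (-230648 - 1760544) + 1964508 = -1991192 + 1964508 = -26684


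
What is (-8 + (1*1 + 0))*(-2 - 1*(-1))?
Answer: 7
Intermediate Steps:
(-8 + (1*1 + 0))*(-2 - 1*(-1)) = (-8 + (1 + 0))*(-2 + 1) = (-8 + 1)*(-1) = -7*(-1) = 7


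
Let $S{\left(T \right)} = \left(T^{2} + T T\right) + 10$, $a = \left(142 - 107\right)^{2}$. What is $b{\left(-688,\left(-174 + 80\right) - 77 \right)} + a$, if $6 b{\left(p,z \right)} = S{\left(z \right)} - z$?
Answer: $\frac{66013}{6} \approx 11002.0$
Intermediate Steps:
$a = 1225$ ($a = 35^{2} = 1225$)
$S{\left(T \right)} = 10 + 2 T^{2}$ ($S{\left(T \right)} = \left(T^{2} + T^{2}\right) + 10 = 2 T^{2} + 10 = 10 + 2 T^{2}$)
$b{\left(p,z \right)} = \frac{5}{3} - \frac{z}{6} + \frac{z^{2}}{3}$ ($b{\left(p,z \right)} = \frac{\left(10 + 2 z^{2}\right) - z}{6} = \frac{10 - z + 2 z^{2}}{6} = \frac{5}{3} - \frac{z}{6} + \frac{z^{2}}{3}$)
$b{\left(-688,\left(-174 + 80\right) - 77 \right)} + a = \left(\frac{5}{3} - \frac{\left(-174 + 80\right) - 77}{6} + \frac{\left(\left(-174 + 80\right) - 77\right)^{2}}{3}\right) + 1225 = \left(\frac{5}{3} - \frac{-94 - 77}{6} + \frac{\left(-94 - 77\right)^{2}}{3}\right) + 1225 = \left(\frac{5}{3} - - \frac{57}{2} + \frac{\left(-171\right)^{2}}{3}\right) + 1225 = \left(\frac{5}{3} + \frac{57}{2} + \frac{1}{3} \cdot 29241\right) + 1225 = \left(\frac{5}{3} + \frac{57}{2} + 9747\right) + 1225 = \frac{58663}{6} + 1225 = \frac{66013}{6}$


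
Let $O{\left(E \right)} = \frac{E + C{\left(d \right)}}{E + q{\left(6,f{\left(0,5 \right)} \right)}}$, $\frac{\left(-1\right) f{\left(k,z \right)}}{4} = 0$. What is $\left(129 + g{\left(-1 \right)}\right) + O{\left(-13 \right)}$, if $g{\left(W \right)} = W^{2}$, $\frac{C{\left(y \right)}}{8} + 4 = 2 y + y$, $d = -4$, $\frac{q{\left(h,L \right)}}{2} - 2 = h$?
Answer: $83$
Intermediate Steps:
$f{\left(k,z \right)} = 0$ ($f{\left(k,z \right)} = \left(-4\right) 0 = 0$)
$q{\left(h,L \right)} = 4 + 2 h$
$C{\left(y \right)} = -32 + 24 y$ ($C{\left(y \right)} = -32 + 8 \left(2 y + y\right) = -32 + 8 \cdot 3 y = -32 + 24 y$)
$O{\left(E \right)} = \frac{-128 + E}{16 + E}$ ($O{\left(E \right)} = \frac{E + \left(-32 + 24 \left(-4\right)\right)}{E + \left(4 + 2 \cdot 6\right)} = \frac{E - 128}{E + \left(4 + 12\right)} = \frac{E - 128}{E + 16} = \frac{-128 + E}{16 + E}$)
$\left(129 + g{\left(-1 \right)}\right) + O{\left(-13 \right)} = \left(129 + \left(-1\right)^{2}\right) + \frac{-128 - 13}{16 - 13} = \left(129 + 1\right) + \frac{1}{3} \left(-141\right) = 130 + \frac{1}{3} \left(-141\right) = 130 - 47 = 83$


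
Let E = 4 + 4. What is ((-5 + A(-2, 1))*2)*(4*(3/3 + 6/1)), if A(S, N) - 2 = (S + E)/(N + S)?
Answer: -504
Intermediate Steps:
E = 8
A(S, N) = 2 + (8 + S)/(N + S) (A(S, N) = 2 + (S + 8)/(N + S) = 2 + (8 + S)/(N + S))
((-5 + A(-2, 1))*2)*(4*(3/3 + 6/1)) = ((-5 + (8 + 2*1 + 3*(-2))/(1 - 2))*2)*(4*(3/3 + 6/1)) = ((-5 + (8 + 2 - 6)/(-1))*2)*(4*(3*(⅓) + 6*1)) = ((-5 - 1*4)*2)*(4*(1 + 6)) = ((-5 - 4)*2)*(4*7) = -9*2*28 = -18*28 = -504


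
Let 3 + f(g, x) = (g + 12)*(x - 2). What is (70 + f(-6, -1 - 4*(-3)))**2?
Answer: 14641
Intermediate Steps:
f(g, x) = -3 + (-2 + x)*(12 + g) (f(g, x) = -3 + (g + 12)*(x - 2) = -3 + (12 + g)*(-2 + x) = -3 + (-2 + x)*(12 + g))
(70 + f(-6, -1 - 4*(-3)))**2 = (70 + (-27 - 2*(-6) + 12*(-1 - 4*(-3)) - 6*(-1 - 4*(-3))))**2 = (70 + (-27 + 12 + 12*(-1 + 12) - 6*(-1 + 12)))**2 = (70 + (-27 + 12 + 12*11 - 6*11))**2 = (70 + (-27 + 12 + 132 - 66))**2 = (70 + 51)**2 = 121**2 = 14641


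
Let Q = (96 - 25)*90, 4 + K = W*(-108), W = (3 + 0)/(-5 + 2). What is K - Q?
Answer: -6286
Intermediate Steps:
W = -1 (W = 3/(-3) = 3*(-1/3) = -1)
K = 104 (K = -4 - 1*(-108) = -4 + 108 = 104)
Q = 6390 (Q = 71*90 = 6390)
K - Q = 104 - 1*6390 = 104 - 6390 = -6286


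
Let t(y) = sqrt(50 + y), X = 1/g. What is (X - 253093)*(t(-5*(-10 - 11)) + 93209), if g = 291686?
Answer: -6881031836243573/291686 - 73823684797*sqrt(155)/291686 ≈ -2.3594e+10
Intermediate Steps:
X = 1/291686 ≈ 3.4283e-6
(X - 253093)*(t(-5*(-10 - 11)) + 93209) = (1/291686 - 253093)*(sqrt(50 - 5*(-10 - 11)) + 93209) = -73823684797*(sqrt(50 - 5*(-21)) + 93209)/291686 = -73823684797*(sqrt(50 + 105) + 93209)/291686 = -73823684797*(sqrt(155) + 93209)/291686 = -73823684797*(93209 + sqrt(155))/291686 = -6881031836243573/291686 - 73823684797*sqrt(155)/291686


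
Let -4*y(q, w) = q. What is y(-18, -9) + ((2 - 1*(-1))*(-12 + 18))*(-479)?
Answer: -17235/2 ≈ -8617.5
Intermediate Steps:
y(q, w) = -q/4
y(-18, -9) + ((2 - 1*(-1))*(-12 + 18))*(-479) = -1/4*(-18) + ((2 - 1*(-1))*(-12 + 18))*(-479) = 9/2 + ((2 + 1)*6)*(-479) = 9/2 + (3*6)*(-479) = 9/2 + 18*(-479) = 9/2 - 8622 = -17235/2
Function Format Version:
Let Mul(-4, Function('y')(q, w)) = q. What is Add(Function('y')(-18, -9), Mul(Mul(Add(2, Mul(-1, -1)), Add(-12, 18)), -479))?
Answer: Rational(-17235, 2) ≈ -8617.5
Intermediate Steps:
Function('y')(q, w) = Mul(Rational(-1, 4), q)
Add(Function('y')(-18, -9), Mul(Mul(Add(2, Mul(-1, -1)), Add(-12, 18)), -479)) = Add(Mul(Rational(-1, 4), -18), Mul(Mul(Add(2, Mul(-1, -1)), Add(-12, 18)), -479)) = Add(Rational(9, 2), Mul(Mul(Add(2, 1), 6), -479)) = Add(Rational(9, 2), Mul(Mul(3, 6), -479)) = Add(Rational(9, 2), Mul(18, -479)) = Add(Rational(9, 2), -8622) = Rational(-17235, 2)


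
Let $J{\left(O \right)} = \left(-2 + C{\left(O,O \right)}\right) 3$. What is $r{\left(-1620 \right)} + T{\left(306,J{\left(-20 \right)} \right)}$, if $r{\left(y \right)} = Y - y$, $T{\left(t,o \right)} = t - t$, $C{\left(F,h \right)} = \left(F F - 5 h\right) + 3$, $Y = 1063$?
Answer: $2683$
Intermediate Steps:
$C{\left(F,h \right)} = 3 + F^{2} - 5 h$ ($C{\left(F,h \right)} = \left(F^{2} - 5 h\right) + 3 = 3 + F^{2} - 5 h$)
$J{\left(O \right)} = 3 - 15 O + 3 O^{2}$ ($J{\left(O \right)} = \left(-2 + \left(3 + O^{2} - 5 O\right)\right) 3 = \left(1 + O^{2} - 5 O\right) 3 = 3 - 15 O + 3 O^{2}$)
$T{\left(t,o \right)} = 0$
$r{\left(y \right)} = 1063 - y$
$r{\left(-1620 \right)} + T{\left(306,J{\left(-20 \right)} \right)} = \left(1063 - -1620\right) + 0 = \left(1063 + 1620\right) + 0 = 2683 + 0 = 2683$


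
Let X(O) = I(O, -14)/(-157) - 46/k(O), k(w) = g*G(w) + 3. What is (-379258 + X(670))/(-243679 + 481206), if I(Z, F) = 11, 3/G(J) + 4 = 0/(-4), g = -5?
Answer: -1607703847/1006876953 ≈ -1.5967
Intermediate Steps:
G(J) = -3/4 (G(J) = 3/(-4 + 0/(-4)) = 3/(-4 + 0*(-1/4)) = 3/(-4 + 0) = 3/(-4) = 3*(-1/4) = -3/4)
k(w) = 27/4 (k(w) = -5*(-3/4) + 3 = 15/4 + 3 = 27/4)
X(O) = -29185/4239 (X(O) = 11/(-157) - 46/27/4 = 11*(-1/157) - 46*4/27 = -11/157 - 184/27 = -29185/4239)
(-379258 + X(670))/(-243679 + 481206) = (-379258 - 29185/4239)/(-243679 + 481206) = -1607703847/4239/237527 = -1607703847/4239*1/237527 = -1607703847/1006876953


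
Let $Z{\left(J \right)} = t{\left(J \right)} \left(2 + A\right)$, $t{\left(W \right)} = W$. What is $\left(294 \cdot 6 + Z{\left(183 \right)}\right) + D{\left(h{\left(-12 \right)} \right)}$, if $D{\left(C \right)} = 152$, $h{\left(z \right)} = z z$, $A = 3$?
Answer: $2831$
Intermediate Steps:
$h{\left(z \right)} = z^{2}$
$Z{\left(J \right)} = 5 J$ ($Z{\left(J \right)} = J \left(2 + 3\right) = J 5 = 5 J$)
$\left(294 \cdot 6 + Z{\left(183 \right)}\right) + D{\left(h{\left(-12 \right)} \right)} = \left(294 \cdot 6 + 5 \cdot 183\right) + 152 = \left(1764 + 915\right) + 152 = 2679 + 152 = 2831$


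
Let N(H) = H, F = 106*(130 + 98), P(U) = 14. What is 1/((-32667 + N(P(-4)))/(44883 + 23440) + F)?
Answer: 68323/1651197611 ≈ 4.1378e-5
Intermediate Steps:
F = 24168 (F = 106*228 = 24168)
1/((-32667 + N(P(-4)))/(44883 + 23440) + F) = 1/((-32667 + 14)/(44883 + 23440) + 24168) = 1/(-32653/68323 + 24168) = 1/(1651197611/68323) = 68323/1651197611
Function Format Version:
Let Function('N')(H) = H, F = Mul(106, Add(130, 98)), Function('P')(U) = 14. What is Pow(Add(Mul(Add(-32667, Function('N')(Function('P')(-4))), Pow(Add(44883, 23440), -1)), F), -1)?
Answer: Rational(68323, 1651197611) ≈ 4.1378e-5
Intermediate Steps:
F = 24168 (F = Mul(106, 228) = 24168)
Pow(Add(Mul(Add(-32667, Function('N')(Function('P')(-4))), Pow(Add(44883, 23440), -1)), F), -1) = Pow(Add(Mul(Add(-32667, 14), Pow(Add(44883, 23440), -1)), 24168), -1) = Pow(Add(Mul(-32653, Pow(68323, -1)), 24168), -1) = Pow(Add(Mul(-32653, Rational(1, 68323)), 24168), -1) = Pow(Add(Rational(-32653, 68323), 24168), -1) = Pow(Rational(1651197611, 68323), -1) = Rational(68323, 1651197611)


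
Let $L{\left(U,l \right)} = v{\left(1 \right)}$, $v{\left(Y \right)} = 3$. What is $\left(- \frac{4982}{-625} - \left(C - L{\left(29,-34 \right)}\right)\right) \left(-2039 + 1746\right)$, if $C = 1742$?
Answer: $\frac{316994649}{625} \approx 5.0719 \cdot 10^{5}$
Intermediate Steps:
$L{\left(U,l \right)} = 3$
$\left(- \frac{4982}{-625} - \left(C - L{\left(29,-34 \right)}\right)\right) \left(-2039 + 1746\right) = \left(- \frac{4982}{-625} + \left(3 - 1742\right)\right) \left(-2039 + 1746\right) = \left(\left(-4982\right) \left(- \frac{1}{625}\right) + \left(3 - 1742\right)\right) \left(-293\right) = \left(\frac{4982}{625} - 1739\right) \left(-293\right) = \left(- \frac{1081893}{625}\right) \left(-293\right) = \frac{316994649}{625}$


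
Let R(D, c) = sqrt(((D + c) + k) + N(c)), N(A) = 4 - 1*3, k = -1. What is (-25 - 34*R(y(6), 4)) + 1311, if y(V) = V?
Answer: 1286 - 34*sqrt(10) ≈ 1178.5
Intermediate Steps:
N(A) = 1 (N(A) = 4 - 3 = 1)
R(D, c) = sqrt(D + c) (R(D, c) = sqrt(((D + c) - 1) + 1) = sqrt((-1 + D + c) + 1) = sqrt(D + c))
(-25 - 34*R(y(6), 4)) + 1311 = (-25 - 34*sqrt(6 + 4)) + 1311 = (-25 - 34*sqrt(10)) + 1311 = 1286 - 34*sqrt(10)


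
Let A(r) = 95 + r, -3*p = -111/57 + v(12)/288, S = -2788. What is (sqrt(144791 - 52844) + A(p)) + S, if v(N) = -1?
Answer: -44197613/16416 + sqrt(91947) ≈ -2389.1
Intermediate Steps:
p = 10675/16416 (p = -(-111/57 - 1/288)/3 = -(-111*1/57 - 1*1/288)/3 = -(-37/19 - 1/288)/3 = -1/3*(-10675/5472) = 10675/16416 ≈ 0.65028)
(sqrt(144791 - 52844) + A(p)) + S = (sqrt(144791 - 52844) + (95 + 10675/16416)) - 2788 = (sqrt(91947) + 1570195/16416) - 2788 = (1570195/16416 + sqrt(91947)) - 2788 = -44197613/16416 + sqrt(91947)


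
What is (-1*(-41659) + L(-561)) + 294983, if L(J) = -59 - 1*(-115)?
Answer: 336698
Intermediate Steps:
L(J) = 56 (L(J) = -59 + 115 = 56)
(-1*(-41659) + L(-561)) + 294983 = (-1*(-41659) + 56) + 294983 = (41659 + 56) + 294983 = 41715 + 294983 = 336698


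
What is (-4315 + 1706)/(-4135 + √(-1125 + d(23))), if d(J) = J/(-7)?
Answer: 75517505/119695473 + 2609*I*√55286/119695473 ≈ 0.63091 + 0.0051251*I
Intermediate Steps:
d(J) = -J/7 (d(J) = J*(-⅐) = -J/7)
(-4315 + 1706)/(-4135 + √(-1125 + d(23))) = (-4315 + 1706)/(-4135 + √(-1125 - ⅐*23)) = -2609/(-4135 + √(-1125 - 23/7)) = -2609/(-4135 + √(-7898/7)) = -2609/(-4135 + I*√55286/7)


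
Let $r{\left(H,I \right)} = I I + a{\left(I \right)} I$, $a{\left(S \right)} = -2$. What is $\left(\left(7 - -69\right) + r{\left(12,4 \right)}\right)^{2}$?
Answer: $7056$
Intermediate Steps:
$r{\left(H,I \right)} = I^{2} - 2 I$ ($r{\left(H,I \right)} = I I - 2 I = I^{2} - 2 I$)
$\left(\left(7 - -69\right) + r{\left(12,4 \right)}\right)^{2} = \left(\left(7 - -69\right) + 4 \left(-2 + 4\right)\right)^{2} = \left(\left(7 + 69\right) + 4 \cdot 2\right)^{2} = \left(76 + 8\right)^{2} = 84^{2} = 7056$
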